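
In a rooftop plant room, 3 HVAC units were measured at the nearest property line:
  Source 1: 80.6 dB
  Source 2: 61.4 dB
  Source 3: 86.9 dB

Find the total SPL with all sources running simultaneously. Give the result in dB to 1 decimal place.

87.8 dB

Converting to relative power and adding: 10^(80.6/10) + 10^(61.4/10) + 10^(86.9/10) = 6.06e+08.
L_total = 10·log₁₀(6.06e+08) = 87.8 dB.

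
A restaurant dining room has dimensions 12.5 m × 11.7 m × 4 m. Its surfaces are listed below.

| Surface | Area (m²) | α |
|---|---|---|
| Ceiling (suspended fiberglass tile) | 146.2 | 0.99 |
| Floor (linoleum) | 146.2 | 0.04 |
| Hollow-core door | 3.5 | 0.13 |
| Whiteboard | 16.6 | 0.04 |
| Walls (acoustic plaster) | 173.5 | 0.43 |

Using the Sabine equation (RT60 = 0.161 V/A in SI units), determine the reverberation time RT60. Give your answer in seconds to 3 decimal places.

Summing Sᵢαᵢ: 144.738 + 5.848 + 0.455 + 0.664 + 74.605 → A = 226.310 sabins.
Room volume: 585 m³.
Sabine: RT60 = 0.161 × 585 / 226.310 = 0.416 s.

0.416 s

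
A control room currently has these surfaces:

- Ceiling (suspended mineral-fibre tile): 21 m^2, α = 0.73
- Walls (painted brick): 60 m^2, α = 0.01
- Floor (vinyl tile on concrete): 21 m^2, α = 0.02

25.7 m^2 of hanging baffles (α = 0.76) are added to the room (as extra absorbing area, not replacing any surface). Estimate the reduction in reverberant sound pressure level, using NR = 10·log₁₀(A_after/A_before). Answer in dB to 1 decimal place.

3.4 dB

A_before = Σ Sᵢαᵢ = 21·0.73 + 60·0.01 + 21·0.02 = 16.350 sabins.
Added absorption = 25.7 × 0.76 = 19.532 sabins.
A_after = 16.350 + 19.532 = 35.882 sabins.
Reduction = 10 log₁₀(A_after/A_before) = 10 log₁₀(2.1946) = 3.4 dB.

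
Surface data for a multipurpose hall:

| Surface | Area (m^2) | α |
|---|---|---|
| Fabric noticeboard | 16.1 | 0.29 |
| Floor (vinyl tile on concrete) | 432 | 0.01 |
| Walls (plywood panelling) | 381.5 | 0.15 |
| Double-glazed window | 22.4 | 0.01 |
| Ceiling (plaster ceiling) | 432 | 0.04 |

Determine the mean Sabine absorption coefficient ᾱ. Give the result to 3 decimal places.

0.065

Total surface area S = 1284.0 m^2.
Σ(Sᵢαᵢ) = 16.1*0.29 + 432*0.01 + 381.5*0.15 + 22.4*0.01 + 432*0.04 = 83.718.
ᾱ = 83.718 / 1284.0 = 0.065.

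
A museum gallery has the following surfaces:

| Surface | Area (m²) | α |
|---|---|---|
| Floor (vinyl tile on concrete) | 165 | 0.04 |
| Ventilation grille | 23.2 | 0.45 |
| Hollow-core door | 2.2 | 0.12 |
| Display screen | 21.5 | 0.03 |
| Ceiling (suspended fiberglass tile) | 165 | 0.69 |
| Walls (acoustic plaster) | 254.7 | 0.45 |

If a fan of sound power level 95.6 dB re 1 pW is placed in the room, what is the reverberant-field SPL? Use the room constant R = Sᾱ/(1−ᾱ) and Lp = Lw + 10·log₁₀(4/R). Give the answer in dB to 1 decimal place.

75.6 dB

A = 246.414 sabins; S = 631.6 m².
ᾱ = 246.414/631.6 = 0.3901; R = Sᾱ/(1−ᾱ) = 246.414/(1−0.3901) = 404.024 m².
Lp = 95.6 + 10·log₁₀(4/404.024) = 95.6 + (-20.04) = 75.6 dB.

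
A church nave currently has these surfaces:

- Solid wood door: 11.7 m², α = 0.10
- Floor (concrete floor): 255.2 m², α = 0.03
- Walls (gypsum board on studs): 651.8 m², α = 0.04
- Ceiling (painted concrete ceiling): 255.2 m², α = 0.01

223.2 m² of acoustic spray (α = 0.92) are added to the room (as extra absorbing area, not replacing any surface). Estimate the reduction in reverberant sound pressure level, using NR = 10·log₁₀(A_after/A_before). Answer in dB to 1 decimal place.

Total absorption A_before = 11.7·0.10 + 255.2·0.03 + 651.8·0.04 + 255.2·0.01
  = 1.170 + 7.656 + 26.072 + 2.552 = 37.450 m² sabins.
Treatment contributes 223.2·0.92 = 205.344 sabins.
A_after = 37.450 + 205.344 = 242.794 sabins.
NR = 10·log₁₀(242.794/37.450) = 8.1 dB.

8.1 dB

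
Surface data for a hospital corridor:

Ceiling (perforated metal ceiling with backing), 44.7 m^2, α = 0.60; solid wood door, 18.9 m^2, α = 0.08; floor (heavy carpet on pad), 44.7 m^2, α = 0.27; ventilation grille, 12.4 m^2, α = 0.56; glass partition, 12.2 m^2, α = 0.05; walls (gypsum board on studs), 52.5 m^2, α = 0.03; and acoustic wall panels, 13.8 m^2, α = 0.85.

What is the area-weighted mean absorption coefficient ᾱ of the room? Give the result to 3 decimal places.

0.308

Total surface area S = 199.2 m^2.
A = 44.7·0.60 + 18.9·0.08 + 44.7·0.27 + 12.4·0.56 + 12.2·0.05 + 52.5·0.03 + 13.8·0.85 = 61.260 sabins.
ᾱ = 61.260 / 199.2 = 0.308.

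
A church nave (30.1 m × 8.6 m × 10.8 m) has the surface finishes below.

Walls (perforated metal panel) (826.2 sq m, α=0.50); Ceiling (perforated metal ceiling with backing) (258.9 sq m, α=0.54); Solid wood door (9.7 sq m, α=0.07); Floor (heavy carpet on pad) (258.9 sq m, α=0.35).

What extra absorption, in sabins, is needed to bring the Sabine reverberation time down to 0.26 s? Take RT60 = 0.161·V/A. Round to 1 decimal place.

1087.0 sabins

A₁ = Σ Sᵢαᵢ = 826.2·0.50 + 258.9·0.54 + 9.7·0.07 + 258.9·0.35 = 644.200 sabins.
V = 2795.688 m³. Required absorption A₂ = 0.161 × 2795.688 / 0.26 = 1731.176 sabins.
ΔA = A₂ − A₁ = 1731.176 − 644.200 = 1087.0 sabins.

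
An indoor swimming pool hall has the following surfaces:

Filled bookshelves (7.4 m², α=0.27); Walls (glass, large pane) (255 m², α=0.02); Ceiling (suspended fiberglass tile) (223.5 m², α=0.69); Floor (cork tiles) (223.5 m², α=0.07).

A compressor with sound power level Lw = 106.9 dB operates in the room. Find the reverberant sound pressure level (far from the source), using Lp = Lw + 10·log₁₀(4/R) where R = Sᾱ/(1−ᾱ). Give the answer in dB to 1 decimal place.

89.2 dB

A = 176.958 sabins; S = 709.4 m².
ᾱ = 0.2494, so room constant R = A/(1−ᾱ) = 235.755 m².
Lp = Lw + 10 log₁₀(4/R) = 106.9 -17.70 = 89.2 dB.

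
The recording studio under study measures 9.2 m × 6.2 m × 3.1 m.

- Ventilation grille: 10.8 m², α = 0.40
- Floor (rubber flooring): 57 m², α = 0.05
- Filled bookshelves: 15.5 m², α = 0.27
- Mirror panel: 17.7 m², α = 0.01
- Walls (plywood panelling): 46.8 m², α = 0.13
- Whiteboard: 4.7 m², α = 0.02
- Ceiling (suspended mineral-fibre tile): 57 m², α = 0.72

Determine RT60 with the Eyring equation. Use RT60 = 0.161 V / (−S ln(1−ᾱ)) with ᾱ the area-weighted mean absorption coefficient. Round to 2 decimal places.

0.41 s

S = Σ Sᵢ = 209.5 m².
Absorption A = 10.8×0.40 + 57×0.05 + 15.5×0.27 + 17.7×0.01 + 46.8×0.13 + 4.7×0.02 + 57×0.72 = 58.750 sabins.
ᾱ = 58.750 / 209.5 = 0.2804.
Eyring denominator: −S ln(1−ᾱ) = 68.938.
V = 9.2 × 6.2 × 3.1 = 176.824 m³.
T = 0.161·V/[−S·ln(1−ᾱ)] = 0.161·176.824/68.938 = 0.41 s.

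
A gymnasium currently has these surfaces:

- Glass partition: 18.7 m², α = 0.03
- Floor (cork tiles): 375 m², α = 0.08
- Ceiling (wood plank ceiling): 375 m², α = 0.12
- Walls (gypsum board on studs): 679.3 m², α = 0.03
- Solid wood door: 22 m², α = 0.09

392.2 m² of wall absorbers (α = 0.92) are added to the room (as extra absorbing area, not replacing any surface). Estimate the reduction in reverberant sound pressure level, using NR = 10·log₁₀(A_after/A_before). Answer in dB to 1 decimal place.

6.7 dB

Summing Sᵢαᵢ: 0.561 + 30.000 + 45.000 + 20.379 + 1.980 → A_before = 97.920 sabins.
Added absorption = 392.2 × 0.92 = 360.824 sabins.
A_after = 97.920 + 360.824 = 458.744 sabins.
Reduction = 10 log₁₀(A_after/A_before) = 10 log₁₀(4.6849) = 6.7 dB.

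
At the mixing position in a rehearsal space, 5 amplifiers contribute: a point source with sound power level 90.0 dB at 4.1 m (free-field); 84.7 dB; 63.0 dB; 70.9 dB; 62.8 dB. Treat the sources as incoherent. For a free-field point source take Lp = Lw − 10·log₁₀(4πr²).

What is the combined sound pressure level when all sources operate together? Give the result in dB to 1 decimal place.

85.0 dB

Source at 4.1 m: Lp = 90.0 − 10·log₁₀(4π·4.1²) = 90.0 − 10·log₁₀(211.241) = 66.8 dB.
Converting to relative power and adding: 10^(66.8/10) + 10^(84.7/10) + 10^(63.0/10) + 10^(70.9/10) + 10^(62.8/10) = 3.161e+08.
Combined level = 10 log₁₀(3.161e+08) = 85.0 dB.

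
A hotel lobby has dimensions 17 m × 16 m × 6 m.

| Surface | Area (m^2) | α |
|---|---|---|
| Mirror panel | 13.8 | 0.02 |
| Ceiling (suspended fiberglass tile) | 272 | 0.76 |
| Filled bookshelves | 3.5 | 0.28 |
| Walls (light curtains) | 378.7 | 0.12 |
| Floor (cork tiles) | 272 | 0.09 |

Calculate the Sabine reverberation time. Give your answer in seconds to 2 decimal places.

A = Σ Sᵢαᵢ = 13.8*0.02 + 272*0.76 + 3.5*0.28 + 378.7*0.12 + 272*0.09 = 277.900 sabins.
Volume V = 17 × 16 × 6 = 1632 m³.
T = 0.161 V/A = 0.161·1632/277.900 = 0.95 s.

0.95 seconds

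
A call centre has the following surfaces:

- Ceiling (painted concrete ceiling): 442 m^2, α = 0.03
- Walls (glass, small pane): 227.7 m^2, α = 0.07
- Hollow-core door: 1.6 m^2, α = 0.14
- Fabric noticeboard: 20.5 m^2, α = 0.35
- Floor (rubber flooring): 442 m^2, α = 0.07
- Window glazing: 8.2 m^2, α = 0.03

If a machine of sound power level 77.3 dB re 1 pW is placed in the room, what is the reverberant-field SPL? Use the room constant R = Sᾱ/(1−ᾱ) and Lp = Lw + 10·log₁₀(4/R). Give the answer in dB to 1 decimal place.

64.7 dB

A = 67.784 sabins; S = 1142.0 m^2.
ᾱ = 0.0594, so room constant R = A/(1−ᾱ) = 72.065 m^2.
Lp = Lw + 10 log₁₀(4/R) = 77.3 -12.56 = 64.7 dB.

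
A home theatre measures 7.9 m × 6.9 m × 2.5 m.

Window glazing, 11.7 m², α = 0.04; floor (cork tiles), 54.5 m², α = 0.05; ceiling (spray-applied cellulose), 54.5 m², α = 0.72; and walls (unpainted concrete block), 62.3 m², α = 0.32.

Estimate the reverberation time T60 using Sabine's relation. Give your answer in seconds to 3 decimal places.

Equivalent absorption area: A = 11.7×0.04 + 54.5×0.05 + 54.5×0.72 + 62.3×0.32 = 62.369 m².
Volume V = 7.9 × 6.9 × 2.5 = 136.275 m³.
T = 0.161 V/A = 0.161·136.275/62.369 = 0.352 s.

0.352 s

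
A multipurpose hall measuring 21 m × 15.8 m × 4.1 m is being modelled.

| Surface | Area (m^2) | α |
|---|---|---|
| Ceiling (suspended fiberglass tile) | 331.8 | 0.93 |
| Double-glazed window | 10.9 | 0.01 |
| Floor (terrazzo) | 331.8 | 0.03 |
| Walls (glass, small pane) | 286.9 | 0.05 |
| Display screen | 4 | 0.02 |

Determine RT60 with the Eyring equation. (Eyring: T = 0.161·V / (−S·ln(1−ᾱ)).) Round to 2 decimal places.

0.54 s

Total surface area S = 331.8 + 10.9 + 331.8 + 286.9 + 4 = 965.4 m^2.
Σ(Sᵢαᵢ) = 331.8·0.93 + 10.9·0.01 + 331.8·0.03 + 286.9·0.05 + 4·0.02 = 333.062.
ᾱ = 333.062 / 965.4 = 0.3450.
−S·ln(1−ᾱ) = −965.4 × ln(1 − 0.3450) = 408.480.
V = 21 × 15.8 × 4.1 = 1360.38 m³.
T = 0.161·V/[−S·ln(1−ᾱ)] = 0.161·1360.38/408.480 = 0.54 s.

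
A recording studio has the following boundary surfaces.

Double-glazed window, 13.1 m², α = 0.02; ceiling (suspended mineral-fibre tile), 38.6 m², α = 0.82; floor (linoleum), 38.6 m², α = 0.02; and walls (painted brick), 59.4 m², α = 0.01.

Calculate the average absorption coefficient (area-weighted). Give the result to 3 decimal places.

S = Σ Sᵢ = 13.1 + 38.6 + 38.6 + 59.4 = 149.7 m².
Weighted sum Σ Sα = 33.280.
ᾱ = 33.280 / 149.7 = 0.222.

0.222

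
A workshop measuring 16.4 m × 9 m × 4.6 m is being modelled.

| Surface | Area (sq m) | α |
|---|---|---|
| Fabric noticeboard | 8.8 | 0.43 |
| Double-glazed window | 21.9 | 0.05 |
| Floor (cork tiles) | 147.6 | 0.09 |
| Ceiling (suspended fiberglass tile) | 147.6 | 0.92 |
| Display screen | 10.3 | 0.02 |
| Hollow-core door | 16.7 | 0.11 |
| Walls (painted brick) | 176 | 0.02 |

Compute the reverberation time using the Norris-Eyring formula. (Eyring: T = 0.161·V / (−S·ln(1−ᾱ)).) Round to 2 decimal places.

S = Σ Sᵢ = 528.9 sq m.
Σ(Sᵢαᵢ) = 8.8×0.43 + 21.9×0.05 + 147.6×0.09 + 147.6×0.92 + 10.3×0.02 + 16.7×0.11 + 176×0.02 = 159.518.
ᾱ = 159.518 / 528.9 = 0.3016.
−S·ln(1−ᾱ) = −528.9 × ln(1 − 0.3016) = 189.856.
V = 16.4 × 9 × 4.6 = 678.96 m³.
T = 0.161·V/[−S·ln(1−ᾱ)] = 0.161·678.96/189.856 = 0.58 s.

0.58 s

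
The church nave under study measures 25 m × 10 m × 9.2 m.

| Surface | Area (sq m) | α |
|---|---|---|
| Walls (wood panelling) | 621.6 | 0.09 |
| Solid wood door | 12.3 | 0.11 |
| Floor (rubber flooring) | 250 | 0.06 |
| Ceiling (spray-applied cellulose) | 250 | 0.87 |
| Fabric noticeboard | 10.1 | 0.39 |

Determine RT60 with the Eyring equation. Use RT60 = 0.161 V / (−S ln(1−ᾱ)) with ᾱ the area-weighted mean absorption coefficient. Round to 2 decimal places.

S = Σ Sᵢ = 1144.0 sq m.
Absorption A = 621.6×0.09 + 12.3×0.11 + 250×0.06 + 250×0.87 + 10.1×0.39 = 293.736 sabins.
ᾱ = 293.736 / 1144.0 = 0.2568.
−S·ln(1−ᾱ) = −1144.0 × ln(1 − 0.2568) = 339.528.
V = 25 × 10 × 9.2 = 2300 m³.
RT60 = 0.161 × 2300 / 339.528 = 1.09 s.

1.09 seconds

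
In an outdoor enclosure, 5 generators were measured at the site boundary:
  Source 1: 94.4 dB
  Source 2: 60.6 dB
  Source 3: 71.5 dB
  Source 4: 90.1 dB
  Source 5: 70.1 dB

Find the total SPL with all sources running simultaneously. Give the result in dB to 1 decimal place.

Σ 10^(Lᵢ/10) = 3.803e+09.
Combined level = 10 log₁₀(3.803e+09) = 95.8 dB.

95.8 dB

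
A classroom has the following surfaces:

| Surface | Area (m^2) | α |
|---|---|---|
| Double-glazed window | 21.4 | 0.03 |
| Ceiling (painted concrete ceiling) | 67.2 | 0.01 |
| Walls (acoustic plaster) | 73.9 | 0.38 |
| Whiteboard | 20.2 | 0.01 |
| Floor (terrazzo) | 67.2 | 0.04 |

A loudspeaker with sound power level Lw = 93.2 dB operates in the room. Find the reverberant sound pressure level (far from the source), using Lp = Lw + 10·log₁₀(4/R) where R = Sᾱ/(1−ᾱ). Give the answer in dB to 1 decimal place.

83.5 dB

Σ(Sᵢαᵢ) = 21.4×0.03 + 67.2×0.01 + 73.9×0.38 + 20.2×0.01 + 67.2×0.04 = 32.286; total area S = 249.9 m^2.
ᾱ = 32.286/249.9 = 0.1292; R = Sᾱ/(1−ᾱ) = 32.286/(1−0.1292) = 37.076 m^2.
Lp = 93.2 + 10·log₁₀(4/37.076) = 93.2 + (-9.67) = 83.5 dB.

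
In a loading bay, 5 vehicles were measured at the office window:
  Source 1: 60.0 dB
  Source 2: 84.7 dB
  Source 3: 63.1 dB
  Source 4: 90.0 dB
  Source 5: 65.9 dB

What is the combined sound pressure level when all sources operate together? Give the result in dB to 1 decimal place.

91.1 dB

Σ 10^(Lᵢ/10) = 1.302e+09.
Back to dB: 10·log₁₀ Σ = 91.1 dB.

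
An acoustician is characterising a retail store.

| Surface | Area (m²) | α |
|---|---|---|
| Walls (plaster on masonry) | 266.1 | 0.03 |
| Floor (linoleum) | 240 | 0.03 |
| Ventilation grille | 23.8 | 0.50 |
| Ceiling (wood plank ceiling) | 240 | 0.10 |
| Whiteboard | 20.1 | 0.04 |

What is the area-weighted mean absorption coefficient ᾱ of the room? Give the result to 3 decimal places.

0.066

S = Σ Sᵢ = 266.1 + 240 + 23.8 + 240 + 20.1 = 790.0 m².
Σ(Sᵢαᵢ) = 266.1·0.03 + 240·0.03 + 23.8·0.50 + 240·0.10 + 20.1·0.04 = 51.887.
ᾱ = 51.887 / 790.0 = 0.066.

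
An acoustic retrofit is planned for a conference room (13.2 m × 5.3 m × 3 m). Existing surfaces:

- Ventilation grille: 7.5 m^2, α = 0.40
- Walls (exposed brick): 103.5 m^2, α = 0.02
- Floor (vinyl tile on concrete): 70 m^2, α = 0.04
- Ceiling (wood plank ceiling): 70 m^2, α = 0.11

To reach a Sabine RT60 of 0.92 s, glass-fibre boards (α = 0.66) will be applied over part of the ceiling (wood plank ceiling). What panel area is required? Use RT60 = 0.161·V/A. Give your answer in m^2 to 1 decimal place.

38.5

Summing Sᵢαᵢ: 3.000 + 2.070 + 2.800 + 7.700 → A₁ = 15.570 sabins.
Required A₂ = 0.161·209.88/0.92 = 36.729 sabins.
Absorption to add: 36.729 − 15.570 = 21.159 sabins.
Each m^2 of panel replacing the ceiling (wood plank ceiling) adds (0.66 − 0.11) = 0.55 sabins.
Panel area = 21.159 / 0.55 = 38.5 m^2.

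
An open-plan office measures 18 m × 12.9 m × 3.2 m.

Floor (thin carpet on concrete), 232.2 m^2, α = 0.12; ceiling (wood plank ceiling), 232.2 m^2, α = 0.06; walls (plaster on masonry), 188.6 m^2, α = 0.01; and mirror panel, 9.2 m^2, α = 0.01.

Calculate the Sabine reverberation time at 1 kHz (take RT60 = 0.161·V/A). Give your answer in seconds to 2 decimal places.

Equivalent absorption area: A = 232.2·0.12 + 232.2·0.06 + 188.6·0.01 + 9.2·0.01 = 43.774 m^2.
V = 18·12.9·3.2 = 743.04 m³.
T = 0.161 V/A = 0.161·743.04/43.774 = 2.73 s.

2.73 seconds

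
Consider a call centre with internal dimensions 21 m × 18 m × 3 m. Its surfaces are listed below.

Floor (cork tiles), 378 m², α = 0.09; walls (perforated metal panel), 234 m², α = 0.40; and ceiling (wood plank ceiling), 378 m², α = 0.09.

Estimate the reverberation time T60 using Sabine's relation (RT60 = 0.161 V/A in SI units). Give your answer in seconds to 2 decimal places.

1.13 seconds

Equivalent absorption area: A = 378*0.09 + 234*0.40 + 378*0.09 = 161.640 m².
V = 21·18·3 = 1134 m³.
RT60 = 0.161 · V / A = 0.161 × 1134 / 161.640 = 1.13 s.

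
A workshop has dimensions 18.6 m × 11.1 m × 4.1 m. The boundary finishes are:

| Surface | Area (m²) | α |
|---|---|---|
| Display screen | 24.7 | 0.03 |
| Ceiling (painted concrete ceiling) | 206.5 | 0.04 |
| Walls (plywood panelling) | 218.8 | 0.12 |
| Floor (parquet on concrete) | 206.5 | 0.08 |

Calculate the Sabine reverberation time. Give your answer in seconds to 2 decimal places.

2.63 s

Equivalent absorption area: A = 24.7*0.03 + 206.5*0.04 + 218.8*0.12 + 206.5*0.08 = 51.777 m².
Volume V = 18.6 × 11.1 × 4.1 = 846.486 m³.
T = 0.161 V/A = 0.161·846.486/51.777 = 2.63 s.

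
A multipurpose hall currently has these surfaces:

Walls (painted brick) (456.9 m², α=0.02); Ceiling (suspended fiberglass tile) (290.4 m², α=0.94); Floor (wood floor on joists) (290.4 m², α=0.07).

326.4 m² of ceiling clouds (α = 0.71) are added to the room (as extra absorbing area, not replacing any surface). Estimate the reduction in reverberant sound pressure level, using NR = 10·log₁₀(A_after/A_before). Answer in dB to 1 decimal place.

2.5 dB

Equivalent absorption area: A_before = 456.9·0.02 + 290.4·0.94 + 290.4·0.07 = 302.442 m².
Treatment contributes 326.4·0.71 = 231.744 sabins.
New total A_after = 534.186 sabins.
NR = 10·log₁₀(534.186/302.442) = 2.5 dB.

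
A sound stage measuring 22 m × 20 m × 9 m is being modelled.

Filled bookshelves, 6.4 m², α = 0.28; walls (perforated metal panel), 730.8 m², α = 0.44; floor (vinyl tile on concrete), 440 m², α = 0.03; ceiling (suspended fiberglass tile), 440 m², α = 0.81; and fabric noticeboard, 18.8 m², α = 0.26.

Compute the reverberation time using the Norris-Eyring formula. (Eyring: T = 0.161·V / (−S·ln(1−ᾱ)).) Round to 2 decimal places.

S = Σ Sᵢ = 1636.0 m².
Absorption A = 6.4·0.28 + 730.8·0.44 + 440·0.03 + 440·0.81 + 18.8·0.26 = 697.832 sabins.
Mean coefficient ᾱ = A/S = 0.4265.
Eyring denominator: −S ln(1−ᾱ) = 909.612.
V = 22 × 20 × 9 = 3960 m³.
T = 0.161·V/[−S·ln(1−ᾱ)] = 0.161·3960/909.612 = 0.70 s.

0.70 seconds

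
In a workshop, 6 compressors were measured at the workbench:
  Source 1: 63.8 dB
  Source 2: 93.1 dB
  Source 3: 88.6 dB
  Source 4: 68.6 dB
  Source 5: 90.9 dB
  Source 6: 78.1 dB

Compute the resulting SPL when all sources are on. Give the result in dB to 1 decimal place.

96.1 dB

Sum in the linear (power) domain: Σ 10^(Lᵢ/10) = 10^(63.8/10) + 10^(93.1/10) + 10^(88.6/10) + 10^(68.6/10) + 10^(90.9/10) + 10^(78.1/10) = 4.071e+09.
Combined level = 10 log₁₀(4.071e+09) = 96.1 dB.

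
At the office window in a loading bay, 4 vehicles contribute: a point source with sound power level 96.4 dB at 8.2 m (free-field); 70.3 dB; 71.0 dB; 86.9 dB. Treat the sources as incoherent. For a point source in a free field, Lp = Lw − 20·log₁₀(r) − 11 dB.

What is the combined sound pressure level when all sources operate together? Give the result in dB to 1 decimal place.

Source at 8.2 m: Lp = 96.4 − 20·log₁₀(8.2) − 11 = 67.1 dB.
Converting to relative power and adding: 10^(67.1/10) + 10^(70.3/10) + 10^(71.0/10) + 10^(86.9/10) = 5.182e+08.
L_total = 10·log₁₀(5.182e+08) = 87.1 dB.

87.1 dB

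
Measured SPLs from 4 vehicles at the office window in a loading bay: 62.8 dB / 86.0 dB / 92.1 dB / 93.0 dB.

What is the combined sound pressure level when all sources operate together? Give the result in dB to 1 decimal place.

Sum in the linear (power) domain: Σ 10^(Lᵢ/10) = 10^(62.8/10) + 10^(86.0/10) + 10^(92.1/10) + 10^(93.0/10) = 4.017e+09.
L_total = 10·log₁₀(4.017e+09) = 96.0 dB.

96.0 dB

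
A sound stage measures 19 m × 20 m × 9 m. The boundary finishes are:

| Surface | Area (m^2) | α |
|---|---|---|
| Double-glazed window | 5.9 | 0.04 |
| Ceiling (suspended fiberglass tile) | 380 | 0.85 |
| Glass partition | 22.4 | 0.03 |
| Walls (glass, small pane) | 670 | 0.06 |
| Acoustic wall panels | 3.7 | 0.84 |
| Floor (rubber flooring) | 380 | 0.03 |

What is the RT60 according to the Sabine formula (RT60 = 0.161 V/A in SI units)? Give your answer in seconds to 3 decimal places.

Summing Sᵢαᵢ: 0.236 + 323.000 + 0.672 + 40.200 + 3.108 + 11.400 → A = 378.616 sabins.
V = 19·20·9 = 3420 m³.
RT60 = 0.161 · V / A = 0.161 × 3420 / 378.616 = 1.454 s.

1.454 s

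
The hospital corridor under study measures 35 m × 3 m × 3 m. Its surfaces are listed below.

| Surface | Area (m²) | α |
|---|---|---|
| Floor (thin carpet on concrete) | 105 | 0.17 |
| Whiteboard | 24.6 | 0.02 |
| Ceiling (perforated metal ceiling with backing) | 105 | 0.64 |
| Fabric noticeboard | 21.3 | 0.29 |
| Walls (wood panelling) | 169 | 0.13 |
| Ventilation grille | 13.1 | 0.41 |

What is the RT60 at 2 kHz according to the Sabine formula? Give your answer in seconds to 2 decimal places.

A = Σ Sᵢαᵢ = 105·0.17 + 24.6·0.02 + 105·0.64 + 21.3·0.29 + 169·0.13 + 13.1·0.41 = 119.060 sabins.
Volume V = 35 × 3 × 3 = 315 m³.
Sabine: RT60 = 0.161 × 315 / 119.060 = 0.43 s.

0.43 s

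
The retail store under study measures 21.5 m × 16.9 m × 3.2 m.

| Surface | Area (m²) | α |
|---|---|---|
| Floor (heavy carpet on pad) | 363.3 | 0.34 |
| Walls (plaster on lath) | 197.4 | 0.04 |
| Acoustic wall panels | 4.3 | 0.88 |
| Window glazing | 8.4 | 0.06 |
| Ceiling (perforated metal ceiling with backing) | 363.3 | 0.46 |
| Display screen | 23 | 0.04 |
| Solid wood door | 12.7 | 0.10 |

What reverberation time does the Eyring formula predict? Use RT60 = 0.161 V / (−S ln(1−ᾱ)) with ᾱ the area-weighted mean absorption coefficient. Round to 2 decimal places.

0.51 seconds

Total surface area S = 363.3 + 197.4 + 4.3 + 8.4 + 363.3 + 23 + 12.7 = 972.4 m².
Absorption A = 363.3·0.34 + 197.4·0.04 + 4.3·0.88 + 8.4·0.06 + 363.3·0.46 + 23·0.04 + 12.7·0.10 = 305.014 sabins.
Mean coefficient ᾱ = A/S = 0.3137.
−S·ln(1−ᾱ) = −972.4 × ln(1 − 0.3137) = 366.051.
V = 21.5 × 16.9 × 3.2 = 1162.72 m³.
T = 0.161·V/[−S·ln(1−ᾱ)] = 0.161·1162.72/366.051 = 0.51 s.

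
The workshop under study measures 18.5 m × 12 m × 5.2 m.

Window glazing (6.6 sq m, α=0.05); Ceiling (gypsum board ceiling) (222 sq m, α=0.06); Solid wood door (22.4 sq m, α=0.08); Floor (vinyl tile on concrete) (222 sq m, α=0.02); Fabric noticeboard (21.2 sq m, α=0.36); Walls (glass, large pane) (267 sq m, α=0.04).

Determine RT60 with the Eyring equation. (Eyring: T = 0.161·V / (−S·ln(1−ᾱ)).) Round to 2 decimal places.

S = Σ Sᵢ = 761.2 sq m.
Absorption A = 6.6·0.05 + 222·0.06 + 22.4·0.08 + 222·0.02 + 21.2·0.36 + 267·0.04 = 38.194 sabins.
ᾱ = 38.194 / 761.2 = 0.0502.
Eyring denominator: −S ln(1−ᾱ) = 39.205.
V = 18.5 × 12 × 5.2 = 1154.4 m³.
RT60 = 0.161 × 1154.4 / 39.205 = 4.74 s.

4.74 seconds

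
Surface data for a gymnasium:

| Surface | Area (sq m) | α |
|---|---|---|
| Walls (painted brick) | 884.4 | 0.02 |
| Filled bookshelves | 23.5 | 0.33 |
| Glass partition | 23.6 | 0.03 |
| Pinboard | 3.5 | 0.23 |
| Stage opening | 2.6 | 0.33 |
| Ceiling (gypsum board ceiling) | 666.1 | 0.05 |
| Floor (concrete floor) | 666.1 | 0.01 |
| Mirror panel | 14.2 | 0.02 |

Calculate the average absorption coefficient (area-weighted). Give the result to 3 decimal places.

0.030

S = Σ Sᵢ = 884.4 + 23.5 + 23.6 + 3.5 + 2.6 + 666.1 + 666.1 + 14.2 = 2284.0 sq m.
Σ(Sᵢαᵢ) = 884.4×0.02 + 23.5×0.33 + 23.6×0.03 + 3.5×0.23 + 2.6×0.33 + 666.1×0.05 + 666.1×0.01 + 14.2×0.02 = 68.064.
ᾱ = 68.064 / 2284.0 = 0.030.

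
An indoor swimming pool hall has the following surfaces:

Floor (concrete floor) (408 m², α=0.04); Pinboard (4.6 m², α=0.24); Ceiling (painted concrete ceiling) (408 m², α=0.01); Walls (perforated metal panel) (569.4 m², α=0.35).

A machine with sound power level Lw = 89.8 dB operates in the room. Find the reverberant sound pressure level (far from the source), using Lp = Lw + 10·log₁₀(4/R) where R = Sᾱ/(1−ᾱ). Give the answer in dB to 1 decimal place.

71.6 dB

Σ(Sᵢαᵢ) = 408×0.04 + 4.6×0.24 + 408×0.01 + 569.4×0.35 = 220.794; total area S = 1390.0 m².
ᾱ = 0.1588, so room constant R = A/(1−ᾱ) = 262.475 m².
Lp = Lw + 10 log₁₀(4/R) = 89.8 -18.17 = 71.6 dB.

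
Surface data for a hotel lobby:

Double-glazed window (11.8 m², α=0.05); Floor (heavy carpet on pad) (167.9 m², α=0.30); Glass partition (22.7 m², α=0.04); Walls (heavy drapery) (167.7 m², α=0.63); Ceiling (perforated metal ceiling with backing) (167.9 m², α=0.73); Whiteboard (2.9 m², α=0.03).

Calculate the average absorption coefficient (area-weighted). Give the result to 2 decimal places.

0.52

Total surface area S = 540.9 m².
Σ(Sᵢαᵢ) = 11.8*0.05 + 167.9*0.30 + 22.7*0.04 + 167.7*0.63 + 167.9*0.73 + 2.9*0.03 = 280.173.
ᾱ = A/S = 0.52.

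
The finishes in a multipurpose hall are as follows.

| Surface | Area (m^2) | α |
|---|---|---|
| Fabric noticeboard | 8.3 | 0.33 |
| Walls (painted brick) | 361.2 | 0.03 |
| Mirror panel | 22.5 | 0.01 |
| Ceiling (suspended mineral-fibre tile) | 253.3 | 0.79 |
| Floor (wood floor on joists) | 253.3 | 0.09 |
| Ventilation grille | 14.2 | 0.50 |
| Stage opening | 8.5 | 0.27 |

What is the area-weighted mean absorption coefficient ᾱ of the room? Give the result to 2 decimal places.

Total surface area S = 921.3 m^2.
A = 8.3×0.33 + 361.2×0.03 + 22.5×0.01 + 253.3×0.79 + 253.3×0.09 + 14.2×0.50 + 8.5×0.27 = 246.099 sabins.
ᾱ = A/S = 0.27.

0.27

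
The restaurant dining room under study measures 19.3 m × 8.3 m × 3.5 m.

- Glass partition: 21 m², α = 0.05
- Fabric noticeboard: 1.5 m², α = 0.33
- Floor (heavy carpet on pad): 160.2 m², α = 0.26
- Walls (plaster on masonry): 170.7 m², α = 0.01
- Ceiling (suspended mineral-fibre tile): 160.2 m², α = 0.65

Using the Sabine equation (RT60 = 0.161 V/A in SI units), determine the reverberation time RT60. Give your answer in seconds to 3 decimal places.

Total absorption A = 21*0.05 + 1.5*0.33 + 160.2*0.26 + 170.7*0.01 + 160.2*0.65
  = 1.050 + 0.495 + 41.652 + 1.707 + 104.130 = 149.034 m² sabins.
Volume V = 19.3 × 8.3 × 3.5 = 560.665 m³.
T = 0.161 V/A = 0.161·560.665/149.034 = 0.606 s.

0.606 s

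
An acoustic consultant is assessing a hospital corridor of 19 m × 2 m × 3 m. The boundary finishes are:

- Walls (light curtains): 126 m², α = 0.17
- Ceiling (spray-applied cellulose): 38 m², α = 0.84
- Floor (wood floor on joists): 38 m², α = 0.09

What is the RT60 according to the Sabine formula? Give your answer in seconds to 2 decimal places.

0.32 s

Total absorption A = 126×0.17 + 38×0.84 + 38×0.09
  = 21.420 + 31.920 + 3.420 = 56.760 m² sabins.
V = 19·2·3 = 114 m³.
Sabine: RT60 = 0.161 × 114 / 56.760 = 0.32 s.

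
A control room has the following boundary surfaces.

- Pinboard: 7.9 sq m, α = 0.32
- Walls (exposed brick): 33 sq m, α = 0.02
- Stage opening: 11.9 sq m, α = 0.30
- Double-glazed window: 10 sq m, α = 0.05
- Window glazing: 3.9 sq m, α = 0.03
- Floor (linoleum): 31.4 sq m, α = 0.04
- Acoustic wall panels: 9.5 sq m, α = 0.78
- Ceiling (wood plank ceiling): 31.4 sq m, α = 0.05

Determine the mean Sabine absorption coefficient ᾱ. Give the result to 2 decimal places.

0.13

Total surface area S = 139.0 sq m.
Weighted sum Σ Sα = 17.611.
ᾱ = A/S = 0.13.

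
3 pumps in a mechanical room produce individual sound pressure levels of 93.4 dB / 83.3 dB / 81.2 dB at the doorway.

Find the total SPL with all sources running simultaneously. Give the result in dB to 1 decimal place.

Σ 10^(Lᵢ/10) = 2.533e+09.
L_total = 10·log₁₀(2.533e+09) = 94.0 dB.

94.0 dB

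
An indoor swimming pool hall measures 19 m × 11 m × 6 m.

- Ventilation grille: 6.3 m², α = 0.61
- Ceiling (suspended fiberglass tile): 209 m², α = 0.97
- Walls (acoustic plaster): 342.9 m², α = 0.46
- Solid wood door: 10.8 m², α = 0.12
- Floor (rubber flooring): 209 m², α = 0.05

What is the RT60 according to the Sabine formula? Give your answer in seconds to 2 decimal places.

Total absorption A = 6.3·0.61 + 209·0.97 + 342.9·0.46 + 10.8·0.12 + 209·0.05
  = 3.843 + 202.730 + 157.734 + 1.296 + 10.450 = 376.053 m² sabins.
Room volume: 1254 m³.
RT60 = 0.161 · V / A = 0.161 × 1254 / 376.053 = 0.54 s.

0.54 s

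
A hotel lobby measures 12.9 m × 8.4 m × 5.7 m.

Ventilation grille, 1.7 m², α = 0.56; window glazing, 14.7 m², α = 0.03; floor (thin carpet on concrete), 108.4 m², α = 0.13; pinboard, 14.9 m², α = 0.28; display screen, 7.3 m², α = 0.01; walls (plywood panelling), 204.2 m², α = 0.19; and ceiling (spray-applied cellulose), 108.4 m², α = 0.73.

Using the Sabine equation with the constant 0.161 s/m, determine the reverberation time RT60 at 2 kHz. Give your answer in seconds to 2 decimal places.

Summing Sᵢαᵢ: 0.952 + 0.441 + 14.092 + 4.172 + 0.073 + 38.798 + 79.132 → A = 137.660 sabins.
Volume V = 12.9 × 8.4 × 5.7 = 617.652 m³.
RT60 = 0.161 · V / A = 0.161 × 617.652 / 137.660 = 0.72 s.

0.72 s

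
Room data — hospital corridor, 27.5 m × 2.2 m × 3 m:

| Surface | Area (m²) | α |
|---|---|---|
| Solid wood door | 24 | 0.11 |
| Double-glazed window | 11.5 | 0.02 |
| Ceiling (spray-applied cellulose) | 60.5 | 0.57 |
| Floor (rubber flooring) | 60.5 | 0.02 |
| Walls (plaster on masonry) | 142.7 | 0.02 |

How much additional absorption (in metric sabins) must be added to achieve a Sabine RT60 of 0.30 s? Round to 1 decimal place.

Equivalent absorption area: A₁ = 24*0.11 + 11.5*0.02 + 60.5*0.57 + 60.5*0.02 + 142.7*0.02 = 41.419 m².
V = 181.5 m³. Required absorption A₂ = 0.161 × 181.5 / 0.30 = 97.405 sabins.
Additional absorption ΔA = 97.405 − 41.419 = 56.0 sabins.

56.0 sabins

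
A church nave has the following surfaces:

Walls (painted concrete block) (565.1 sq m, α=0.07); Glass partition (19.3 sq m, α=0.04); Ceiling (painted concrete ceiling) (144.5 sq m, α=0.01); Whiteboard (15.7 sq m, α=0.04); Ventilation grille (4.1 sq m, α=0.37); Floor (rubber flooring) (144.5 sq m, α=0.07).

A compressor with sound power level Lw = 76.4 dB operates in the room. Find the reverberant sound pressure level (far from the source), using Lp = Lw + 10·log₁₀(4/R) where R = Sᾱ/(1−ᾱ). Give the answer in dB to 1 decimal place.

Σ(Sᵢαᵢ) = 565.1·0.07 + 19.3·0.04 + 144.5·0.01 + 15.7·0.04 + 4.1·0.37 + 144.5·0.07 = 54.034; total area S = 893.2 sq m.
ᾱ = 54.034/893.2 = 0.0605; R = Sᾱ/(1−ᾱ) = 54.034/(1−0.0605) = 57.514 sq m.
Lp = 76.4 + 10·log₁₀(4/57.514) = 76.4 + (-11.58) = 64.8 dB.

64.8 dB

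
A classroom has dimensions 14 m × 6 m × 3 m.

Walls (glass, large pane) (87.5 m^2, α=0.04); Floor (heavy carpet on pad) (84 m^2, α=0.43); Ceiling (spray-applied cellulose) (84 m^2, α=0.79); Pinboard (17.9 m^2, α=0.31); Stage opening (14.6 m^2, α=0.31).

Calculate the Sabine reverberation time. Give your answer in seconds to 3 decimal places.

Total absorption A = 87.5*0.04 + 84*0.43 + 84*0.79 + 17.9*0.31 + 14.6*0.31
  = 3.500 + 36.120 + 66.360 + 5.549 + 4.526 = 116.055 m^2 sabins.
Volume V = 14 × 6 × 3 = 252 m³.
T = 0.161 V/A = 0.161·252/116.055 = 0.350 s.

0.350 s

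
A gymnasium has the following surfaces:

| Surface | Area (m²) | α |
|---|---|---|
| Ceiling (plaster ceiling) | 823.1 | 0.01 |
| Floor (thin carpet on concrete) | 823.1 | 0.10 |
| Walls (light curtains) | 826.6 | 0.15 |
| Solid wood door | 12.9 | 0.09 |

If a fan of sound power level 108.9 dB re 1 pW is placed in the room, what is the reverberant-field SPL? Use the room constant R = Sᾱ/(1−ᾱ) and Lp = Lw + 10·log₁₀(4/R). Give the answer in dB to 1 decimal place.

Σ(Sᵢαᵢ) = 823.1·0.01 + 823.1·0.10 + 826.6·0.15 + 12.9·0.09 = 215.692; total area S = 2485.7 m².
ᾱ = 215.692/2485.7 = 0.0868; R = Sᾱ/(1−ᾱ) = 215.692/(1−0.0868) = 236.194 m².
Lp = 108.9 + 10·log₁₀(4/236.194) = 108.9 + (-17.71) = 91.2 dB.

91.2 dB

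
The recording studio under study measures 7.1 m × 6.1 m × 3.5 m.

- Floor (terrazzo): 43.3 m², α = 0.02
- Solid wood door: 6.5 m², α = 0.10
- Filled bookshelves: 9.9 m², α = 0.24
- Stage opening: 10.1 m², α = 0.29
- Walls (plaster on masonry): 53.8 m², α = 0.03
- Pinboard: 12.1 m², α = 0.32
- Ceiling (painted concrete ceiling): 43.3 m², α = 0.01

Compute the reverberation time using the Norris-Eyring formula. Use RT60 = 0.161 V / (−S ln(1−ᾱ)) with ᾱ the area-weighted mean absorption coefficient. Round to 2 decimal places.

Total surface area S = 43.3 + 6.5 + 9.9 + 10.1 + 53.8 + 12.1 + 43.3 = 179.0 m².
Σ(Sᵢαᵢ) = 43.3×0.02 + 6.5×0.10 + 9.9×0.24 + 10.1×0.29 + 53.8×0.03 + 12.1×0.32 + 43.3×0.01 = 12.740.
ᾱ = 12.740 / 179.0 = 0.0712.
Eyring denominator: −S ln(1−ᾱ) = 13.221.
V = 7.1 × 6.1 × 3.5 = 151.585 m³.
RT60 = 0.161 × 151.585 / 13.221 = 1.85 s.

1.85 s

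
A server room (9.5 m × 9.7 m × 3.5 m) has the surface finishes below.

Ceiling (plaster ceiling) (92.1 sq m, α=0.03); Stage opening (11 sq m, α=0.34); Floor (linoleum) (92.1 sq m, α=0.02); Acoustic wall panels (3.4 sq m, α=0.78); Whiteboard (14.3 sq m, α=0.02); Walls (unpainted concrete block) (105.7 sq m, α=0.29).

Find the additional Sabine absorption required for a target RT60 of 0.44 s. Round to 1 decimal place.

76.1 sabins

A₁ = Σ Sᵢαᵢ = 92.1*0.03 + 11*0.34 + 92.1*0.02 + 3.4*0.78 + 14.3*0.02 + 105.7*0.29 = 41.936 sabins.
V = 322.525 m³. Required absorption A₂ = 0.161 × 322.525 / 0.44 = 118.015 sabins.
ΔA = A₂ − A₁ = 118.015 − 41.936 = 76.1 sabins.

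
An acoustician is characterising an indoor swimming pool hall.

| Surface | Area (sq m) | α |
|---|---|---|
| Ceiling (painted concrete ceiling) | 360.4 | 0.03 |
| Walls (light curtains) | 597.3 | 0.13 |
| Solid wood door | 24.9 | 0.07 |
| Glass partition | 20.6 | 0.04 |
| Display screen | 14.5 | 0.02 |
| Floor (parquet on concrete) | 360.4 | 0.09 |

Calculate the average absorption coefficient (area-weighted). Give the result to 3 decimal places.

Total surface area S = 1378.1 sq m.
Σ(Sᵢαᵢ) = 360.4·0.03 + 597.3·0.13 + 24.9·0.07 + 20.6·0.04 + 14.5·0.02 + 360.4·0.09 = 123.754.
ᾱ = 123.754 / 1378.1 = 0.090.

0.090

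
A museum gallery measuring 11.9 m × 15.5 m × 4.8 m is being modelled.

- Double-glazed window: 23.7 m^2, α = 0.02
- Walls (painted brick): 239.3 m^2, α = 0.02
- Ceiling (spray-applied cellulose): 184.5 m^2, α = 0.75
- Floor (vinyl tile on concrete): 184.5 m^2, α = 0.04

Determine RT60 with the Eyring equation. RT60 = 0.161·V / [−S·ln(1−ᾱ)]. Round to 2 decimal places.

0.83 s

Total surface area S = 23.7 + 239.3 + 184.5 + 184.5 = 632.0 m^2.
Σ(Sᵢαᵢ) = 23.7×0.02 + 239.3×0.02 + 184.5×0.75 + 184.5×0.04 = 151.015.
ᾱ = 151.015 / 632.0 = 0.2389.
Eyring denominator: −S ln(1−ᾱ) = 172.530.
V = 11.9 × 15.5 × 4.8 = 885.36 m³.
RT60 = 0.161 × 885.36 / 172.530 = 0.83 s.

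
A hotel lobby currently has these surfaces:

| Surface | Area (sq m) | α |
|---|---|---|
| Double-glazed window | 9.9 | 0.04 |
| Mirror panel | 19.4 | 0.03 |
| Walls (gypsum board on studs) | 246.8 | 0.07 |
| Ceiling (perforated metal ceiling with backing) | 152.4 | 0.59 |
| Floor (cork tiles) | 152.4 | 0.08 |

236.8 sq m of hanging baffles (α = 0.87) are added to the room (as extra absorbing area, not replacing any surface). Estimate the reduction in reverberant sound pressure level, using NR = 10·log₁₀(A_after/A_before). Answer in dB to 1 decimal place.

4.3 dB

Equivalent absorption area: A_before = 9.9·0.04 + 19.4·0.03 + 246.8·0.07 + 152.4·0.59 + 152.4·0.08 = 120.362 sq m.
Treatment contributes 236.8·0.87 = 206.016 sabins.
A_after = 120.362 + 206.016 = 326.378 sabins.
NR = 10·log₁₀(326.378/120.362) = 4.3 dB.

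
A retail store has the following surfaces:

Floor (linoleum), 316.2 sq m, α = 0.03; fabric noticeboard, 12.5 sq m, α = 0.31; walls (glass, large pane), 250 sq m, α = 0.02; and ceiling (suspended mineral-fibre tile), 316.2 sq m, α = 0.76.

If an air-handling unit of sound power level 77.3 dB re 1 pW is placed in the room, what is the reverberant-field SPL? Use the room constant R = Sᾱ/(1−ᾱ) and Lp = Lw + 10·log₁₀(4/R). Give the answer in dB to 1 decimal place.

57.7 dB

A = 258.673 sabins; S = 894.9 sq m.
ᾱ = 0.2891, so room constant R = A/(1−ᾱ) = 363.867 sq m.
Lp = 77.3 + 10·log₁₀(4/363.867) = 77.3 + (-19.59) = 57.7 dB.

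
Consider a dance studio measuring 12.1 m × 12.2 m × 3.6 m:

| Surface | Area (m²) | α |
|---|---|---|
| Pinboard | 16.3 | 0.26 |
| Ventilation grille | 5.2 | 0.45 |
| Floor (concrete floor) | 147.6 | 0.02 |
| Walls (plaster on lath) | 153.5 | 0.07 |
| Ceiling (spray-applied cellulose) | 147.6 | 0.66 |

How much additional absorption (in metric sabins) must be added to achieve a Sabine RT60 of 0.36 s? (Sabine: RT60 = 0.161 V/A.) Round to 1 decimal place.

Total absorption A₁ = 16.3×0.26 + 5.2×0.45 + 147.6×0.02 + 153.5×0.07 + 147.6×0.66
  = 4.238 + 2.340 + 2.952 + 10.745 + 97.416 = 117.691 m² sabins.
For T = 0.36 s, need A₂ = 0.161·V/T = 0.161·531.432/0.36 = 237.668 sabins.
ΔA = A₂ − A₁ = 237.668 − 117.691 = 120.0 sabins.

120.0 sabins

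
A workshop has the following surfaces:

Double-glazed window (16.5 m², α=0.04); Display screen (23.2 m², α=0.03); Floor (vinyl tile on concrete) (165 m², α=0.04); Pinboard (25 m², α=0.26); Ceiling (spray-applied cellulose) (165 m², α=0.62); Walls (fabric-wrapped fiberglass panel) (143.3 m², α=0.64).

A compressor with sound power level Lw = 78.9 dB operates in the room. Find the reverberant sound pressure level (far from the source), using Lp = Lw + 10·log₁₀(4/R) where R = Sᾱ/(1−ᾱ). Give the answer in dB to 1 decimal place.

59.6 dB

Σ(Sᵢαᵢ) = 16.5·0.04 + 23.2·0.03 + 165·0.04 + 25·0.26 + 165·0.62 + 143.3·0.64 = 208.468; total area S = 538.0 m².
ᾱ = 208.468/538.0 = 0.3875; R = Sᾱ/(1−ᾱ) = 208.468/(1−0.3875) = 340.356 m².
Lp = Lw + 10 log₁₀(4/R) = 78.9 -19.30 = 59.6 dB.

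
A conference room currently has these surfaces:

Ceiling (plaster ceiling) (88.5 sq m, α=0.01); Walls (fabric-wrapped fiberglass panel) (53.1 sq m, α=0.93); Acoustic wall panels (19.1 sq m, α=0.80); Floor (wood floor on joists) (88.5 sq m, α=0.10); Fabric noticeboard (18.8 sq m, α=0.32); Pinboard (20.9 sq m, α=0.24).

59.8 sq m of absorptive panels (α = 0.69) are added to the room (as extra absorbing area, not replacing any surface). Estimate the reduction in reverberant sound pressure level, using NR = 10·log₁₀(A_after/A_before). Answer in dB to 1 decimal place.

Total absorption A_before = 88.5·0.01 + 53.1·0.93 + 19.1·0.80 + 88.5·0.10 + 18.8·0.32 + 20.9·0.24
  = 0.885 + 49.383 + 15.280 + 8.850 + 6.016 + 5.016 = 85.430 sq m sabins.
Added absorption = 59.8 × 0.69 = 41.262 sabins.
New total A_after = 126.692 sabins.
NR = 10·log₁₀(126.692/85.430) = 1.7 dB.

1.7 dB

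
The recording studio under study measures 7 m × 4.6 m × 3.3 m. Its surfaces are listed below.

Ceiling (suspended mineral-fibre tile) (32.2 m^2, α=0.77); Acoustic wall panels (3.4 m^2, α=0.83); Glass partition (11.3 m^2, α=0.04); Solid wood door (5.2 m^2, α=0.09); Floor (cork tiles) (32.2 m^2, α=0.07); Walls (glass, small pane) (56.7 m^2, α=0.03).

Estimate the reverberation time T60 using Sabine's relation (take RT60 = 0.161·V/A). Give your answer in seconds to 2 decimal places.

Total absorption A = 32.2*0.77 + 3.4*0.83 + 11.3*0.04 + 5.2*0.09 + 32.2*0.07 + 56.7*0.03
  = 24.794 + 2.822 + 0.452 + 0.468 + 2.254 + 1.701 = 32.491 m^2 sabins.
Room volume: 106.26 m³.
T = 0.161 V/A = 0.161·106.26/32.491 = 0.53 s.

0.53 s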